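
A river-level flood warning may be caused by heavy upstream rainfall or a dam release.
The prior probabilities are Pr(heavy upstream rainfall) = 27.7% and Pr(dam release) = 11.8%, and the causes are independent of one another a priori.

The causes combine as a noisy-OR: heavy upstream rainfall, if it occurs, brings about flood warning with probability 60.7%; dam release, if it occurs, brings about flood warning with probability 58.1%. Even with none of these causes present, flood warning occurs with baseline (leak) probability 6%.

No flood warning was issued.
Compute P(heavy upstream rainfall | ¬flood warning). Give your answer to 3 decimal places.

P(heavy upstream rainfall | ¬flood warning) ≈ 0.131

Under noisy-OR, P(flood warning | causes) = 1 − (1−0.06)·∏(1−qᵢ) over the active causes.
By total probability over the 4 (heavy upstream rainfall, dam release) configurations:
  P(¬flood warning) = 0.94·0.723·0.882 + 0.39386·0.723·0.118 + 0.36942·0.277·0.882 + 0.154787·0.277·0.118
        = 0.599425 + 0.033602 + 0.090254 + 0.005059 = 0.728340
Configurations with heavy upstream rainfall contribute 0.095313, so
  P(heavy upstream rainfall | ¬flood warning) = 0.095313 / 0.728340 ≈ 0.131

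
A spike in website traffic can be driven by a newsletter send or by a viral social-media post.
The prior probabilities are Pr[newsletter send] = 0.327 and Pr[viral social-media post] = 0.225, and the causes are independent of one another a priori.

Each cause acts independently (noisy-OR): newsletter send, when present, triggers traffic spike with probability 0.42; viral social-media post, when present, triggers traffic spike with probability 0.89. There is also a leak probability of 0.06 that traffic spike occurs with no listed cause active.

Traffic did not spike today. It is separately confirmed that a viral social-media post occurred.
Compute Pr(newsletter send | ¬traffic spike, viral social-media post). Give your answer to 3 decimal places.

Under noisy-OR, P(traffic spike | causes) = 1 − (1−0.06)·∏(1−qᵢ) over the active causes.
For the numerator, keep only newsletter send=true terms: 0.059972×0.327 = 0.019611
The normalizing constant is 0.1034×0.673 + 0.059972×0.327 = 0.089199
P(newsletter send | ¬traffic spike, viral social-media post) = 0.019611/0.089199 ≈ 0.220

Pr(newsletter send | ¬traffic spike, viral social-media post) ≈ 0.220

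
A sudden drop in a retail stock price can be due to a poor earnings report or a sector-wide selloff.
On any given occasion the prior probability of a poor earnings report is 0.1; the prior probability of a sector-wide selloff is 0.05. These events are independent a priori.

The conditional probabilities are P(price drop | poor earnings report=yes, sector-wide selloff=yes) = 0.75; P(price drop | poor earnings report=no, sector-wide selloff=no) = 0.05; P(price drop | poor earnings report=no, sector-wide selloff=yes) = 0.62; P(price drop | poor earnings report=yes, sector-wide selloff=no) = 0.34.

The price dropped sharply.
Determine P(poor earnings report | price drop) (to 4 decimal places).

P(poor earnings report | price drop) ≈ 0.3379

P(price drop) = 0.05·0.9·0.95 + 0.62·0.9·0.05 + 0.34·0.1·0.95 + 0.75·0.1·0.05 = 0.042750 + 0.027900 + 0.032300 + 0.003750 = 0.106700
The poor earnings report-present share is 0.032300 + 0.003750 = 0.036050.
Hence the posterior is 0.036050/0.106700 ≈ 0.3379.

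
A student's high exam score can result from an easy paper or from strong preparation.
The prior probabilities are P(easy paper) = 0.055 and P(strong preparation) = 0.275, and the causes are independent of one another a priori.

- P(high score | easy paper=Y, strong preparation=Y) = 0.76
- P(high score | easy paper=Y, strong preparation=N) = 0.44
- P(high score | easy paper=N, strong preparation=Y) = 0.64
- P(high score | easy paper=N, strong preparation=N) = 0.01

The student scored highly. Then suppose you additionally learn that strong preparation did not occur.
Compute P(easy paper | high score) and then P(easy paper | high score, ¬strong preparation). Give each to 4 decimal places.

Weight on easy paper=true, given the evidence: 0.017545 + 0.011495 = 0.029040
Denominator P(high score): 0.01×0.945×0.725 + 0.64×0.945×0.275 + 0.44×0.055×0.725 + 0.76×0.055×0.275 = 0.202211
P(easy paper | high score) = 0.029040/0.202211 ≈ 0.1436

Now also conditioning on strong preparation≠true:
For the numerator, keep only easy paper=true terms: 0.44*0.055 = 0.024200
Normalizer over all consistent configurations: 0.01*0.945 + 0.44*0.055 = 0.033650
P(easy paper | high score, ¬strong preparation) = 0.024200/0.033650 ≈ 0.7192
Ruling out strong preparation raises the posterior on easy paper — the flip side of explaining away.

P(easy paper | high score) ≈ 0.1436; P(easy paper | high score, ¬strong preparation) ≈ 0.7192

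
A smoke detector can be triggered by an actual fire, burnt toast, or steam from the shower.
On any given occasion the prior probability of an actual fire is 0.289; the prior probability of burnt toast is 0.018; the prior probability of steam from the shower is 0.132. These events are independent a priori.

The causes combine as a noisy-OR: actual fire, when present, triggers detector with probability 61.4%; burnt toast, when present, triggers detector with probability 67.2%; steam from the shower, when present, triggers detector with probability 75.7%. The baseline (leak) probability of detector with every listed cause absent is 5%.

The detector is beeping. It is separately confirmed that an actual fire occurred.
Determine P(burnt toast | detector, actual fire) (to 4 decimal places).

P(burnt toast | detector, actual fire) ≈ 0.0238

Under noisy-OR, P(detector | causes) = 1 − (1−0.05)·∏(1−qᵢ) over the active causes.
For the numerator, keep only burnt toast=true terms: 0.013745 + 0.002307 = 0.016052
The normalizing constant is 0.6333*0.982*0.868 + 0.910892*0.982*0.132 + 0.879722*0.018*0.868 + 0.970773*0.018*0.132 = 0.673935
Posterior = 0.016052 / 0.673935 ≈ 0.0238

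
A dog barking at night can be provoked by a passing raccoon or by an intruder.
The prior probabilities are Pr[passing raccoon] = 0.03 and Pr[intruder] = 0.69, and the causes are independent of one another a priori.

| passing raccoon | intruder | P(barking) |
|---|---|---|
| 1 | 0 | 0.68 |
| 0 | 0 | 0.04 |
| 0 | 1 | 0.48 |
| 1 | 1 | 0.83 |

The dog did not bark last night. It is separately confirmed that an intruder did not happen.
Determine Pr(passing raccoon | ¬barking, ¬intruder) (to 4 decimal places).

P(¬barking | ¬intruder) = 0.96×0.97 + 0.32×0.03 = 0.931200 + 0.009600 = 0.940800
Restricting to configurations with passing raccoon present: 0.32×0.03 = 0.009600.
So P(passing raccoon | ¬barking, ¬intruder) = 0.009600/0.940800 ≈ 0.0102.

Pr(passing raccoon | ¬barking, ¬intruder) ≈ 0.0102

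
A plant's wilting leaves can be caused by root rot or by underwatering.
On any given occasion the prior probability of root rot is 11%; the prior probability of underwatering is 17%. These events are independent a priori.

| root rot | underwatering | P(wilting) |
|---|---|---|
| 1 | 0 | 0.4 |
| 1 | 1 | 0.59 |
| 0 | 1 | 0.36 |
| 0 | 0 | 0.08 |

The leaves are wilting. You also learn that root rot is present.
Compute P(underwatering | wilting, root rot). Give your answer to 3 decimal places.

P(underwatering | wilting, root rot) ≈ 0.232

Sum P(wilting|·) weighted by the priors over both values of underwatering:
  P(wilting | root rot) = 0.4*0.83 + 0.59*0.17
        = 0.332000 + 0.100300 = 0.432300
Configurations with underwatering contribute 0.100300, so
  P(underwatering | wilting, root rot) = 0.100300 / 0.432300 ≈ 0.232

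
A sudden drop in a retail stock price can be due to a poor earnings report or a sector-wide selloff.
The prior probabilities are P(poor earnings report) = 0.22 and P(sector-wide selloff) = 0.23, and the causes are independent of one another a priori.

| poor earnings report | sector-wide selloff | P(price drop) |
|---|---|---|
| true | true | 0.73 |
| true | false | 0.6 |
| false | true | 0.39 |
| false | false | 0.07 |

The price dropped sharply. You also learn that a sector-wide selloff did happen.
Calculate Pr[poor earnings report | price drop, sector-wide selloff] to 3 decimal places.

Sum P(price drop|·) weighted by the priors over both values of poor earnings report:
  P(price drop | sector-wide selloff) = 0.39*0.78 + 0.73*0.22
        = 0.304200 + 0.160600 = 0.464800
Keeping only the poor earnings report-present terms gives 0.160600, so
  P(poor earnings report | price drop, sector-wide selloff) = 0.160600 / 0.464800 ≈ 0.346

Pr[poor earnings report | price drop, sector-wide selloff] ≈ 0.346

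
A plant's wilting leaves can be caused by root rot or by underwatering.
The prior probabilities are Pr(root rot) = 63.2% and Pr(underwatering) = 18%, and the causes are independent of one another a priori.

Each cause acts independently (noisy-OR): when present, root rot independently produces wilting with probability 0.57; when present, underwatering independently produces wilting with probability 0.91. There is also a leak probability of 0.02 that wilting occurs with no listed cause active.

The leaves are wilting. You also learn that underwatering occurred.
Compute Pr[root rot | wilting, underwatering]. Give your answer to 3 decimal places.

Pr[root rot | wilting, underwatering] ≈ 0.644

Under noisy-OR, P(wilting | causes) = 1 − (1−0.02)·∏(1−qᵢ) over the active causes.
P(wilting | underwatering) = 0.9118×0.368 + 0.962074×0.632 = 0.335542 + 0.608031 = 0.943573
The root rot-present share is 0.962074×0.632 = 0.608031.
So P(root rot | wilting, underwatering) = 0.608031/0.943573 ≈ 0.644.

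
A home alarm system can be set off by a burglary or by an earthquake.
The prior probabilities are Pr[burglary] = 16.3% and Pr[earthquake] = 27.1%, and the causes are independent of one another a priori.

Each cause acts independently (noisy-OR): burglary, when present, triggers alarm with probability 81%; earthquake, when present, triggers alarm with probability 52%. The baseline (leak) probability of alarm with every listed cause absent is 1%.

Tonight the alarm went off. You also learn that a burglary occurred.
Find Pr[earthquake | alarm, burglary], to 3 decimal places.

Under noisy-OR, P(alarm | causes) = 1 − (1−0.01)·∏(1−qᵢ) over the active causes.
Sum P(alarm|·) weighted by the priors over both values of earthquake:
  P(alarm | burglary) = 0.8119*0.729 + 0.909712*0.271
        = 0.591875 + 0.246532 = 0.838407
Keeping only the earthquake-present terms gives 0.246532, so
  P(earthquake | alarm, burglary) = 0.246532 / 0.838407 ≈ 0.294

Pr[earthquake | alarm, burglary] ≈ 0.294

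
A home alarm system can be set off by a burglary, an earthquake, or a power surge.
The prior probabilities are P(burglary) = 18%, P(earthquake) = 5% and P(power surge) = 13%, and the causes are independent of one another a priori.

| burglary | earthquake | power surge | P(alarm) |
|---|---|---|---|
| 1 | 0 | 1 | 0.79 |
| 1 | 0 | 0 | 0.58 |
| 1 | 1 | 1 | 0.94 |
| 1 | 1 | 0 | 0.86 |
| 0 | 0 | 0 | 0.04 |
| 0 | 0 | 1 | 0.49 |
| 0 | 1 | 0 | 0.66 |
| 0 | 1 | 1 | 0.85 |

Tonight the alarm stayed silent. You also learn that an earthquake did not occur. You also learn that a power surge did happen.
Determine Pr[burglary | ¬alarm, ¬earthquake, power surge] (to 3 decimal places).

Pr[burglary | ¬alarm, ¬earthquake, power surge] ≈ 0.083

Sum P(¬alarm|·) weighted by the priors over both values of burglary:
  P(¬alarm | ¬earthquake, power surge) = 0.51*0.82 + 0.21*0.18
        = 0.418200 + 0.037800 = 0.456000
Keeping only the burglary-present terms gives 0.037800, so
  P(burglary | ¬alarm, ¬earthquake, power surge) = 0.037800 / 0.456000 ≈ 0.083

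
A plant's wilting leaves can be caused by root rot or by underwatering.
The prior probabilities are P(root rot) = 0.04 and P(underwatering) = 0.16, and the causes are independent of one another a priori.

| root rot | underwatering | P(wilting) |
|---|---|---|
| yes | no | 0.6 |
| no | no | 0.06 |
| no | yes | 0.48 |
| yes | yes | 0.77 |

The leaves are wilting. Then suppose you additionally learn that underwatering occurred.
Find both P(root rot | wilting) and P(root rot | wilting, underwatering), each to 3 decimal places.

Weight on root rot=true, given the evidence: 0.020160 + 0.004928 = 0.025088
Normalizer over all consistent configurations: 0.06*0.96*0.84 + 0.48*0.96*0.16 + 0.6*0.04*0.84 + 0.77*0.04*0.16 = 0.147200
P(root rot | wilting) = 0.025088/0.147200 ≈ 0.170

Now also conditioning on underwatering=true:
Numerator (weight on configurations with root rot): 0.77*0.04 = 0.030800
The normalizing constant is 0.48*0.96 + 0.77*0.04 = 0.491600
P(root rot | wilting, underwatering) = 0.030800/0.491600 ≈ 0.063
Conditioning on underwatering lowers the posterior on root rot: the classic explaining-away effect in a common-effect structure.

P(root rot | wilting) ≈ 0.170; P(root rot | wilting, underwatering) ≈ 0.063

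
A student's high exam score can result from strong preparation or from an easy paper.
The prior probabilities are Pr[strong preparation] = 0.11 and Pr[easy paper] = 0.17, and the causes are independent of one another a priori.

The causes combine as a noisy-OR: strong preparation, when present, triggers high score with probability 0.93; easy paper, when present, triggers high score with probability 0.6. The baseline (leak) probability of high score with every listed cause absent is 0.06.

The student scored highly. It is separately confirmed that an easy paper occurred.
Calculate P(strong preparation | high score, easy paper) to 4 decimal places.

Under noisy-OR, P(high score | causes) = 1 − (1−0.06)·∏(1−qᵢ) over the active causes.
Enumerate both values of strong preparation and weight by the priors:
  P(high score | easy paper) = 0.624·0.89 + 0.97368·0.11
        = 0.555360 + 0.107105 = 0.662465
The terms with strong preparation present sum to 0.107105, so
  P(strong preparation | high score, easy paper) = 0.107105 / 0.662465 ≈ 0.1617

P(strong preparation | high score, easy paper) ≈ 0.1617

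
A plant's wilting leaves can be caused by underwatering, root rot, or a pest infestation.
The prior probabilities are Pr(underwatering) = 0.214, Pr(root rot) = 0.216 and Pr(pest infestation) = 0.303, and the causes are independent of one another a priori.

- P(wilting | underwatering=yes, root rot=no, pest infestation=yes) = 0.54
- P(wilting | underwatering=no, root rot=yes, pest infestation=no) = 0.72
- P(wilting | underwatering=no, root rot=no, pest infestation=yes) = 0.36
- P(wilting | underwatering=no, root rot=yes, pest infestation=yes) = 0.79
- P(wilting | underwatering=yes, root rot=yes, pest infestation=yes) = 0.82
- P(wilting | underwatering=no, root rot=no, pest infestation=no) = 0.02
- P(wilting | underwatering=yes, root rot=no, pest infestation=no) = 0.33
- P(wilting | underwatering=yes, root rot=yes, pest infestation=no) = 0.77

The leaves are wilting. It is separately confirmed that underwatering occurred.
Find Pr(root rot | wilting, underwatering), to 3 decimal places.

Numerator (weight on configurations with root rot): 0.115925 + 0.053667 = 0.169592
Normalizer over all consistent configurations: 0.33·0.784·0.697 + 0.54·0.784·0.303 + 0.77·0.216·0.697 + 0.82·0.216·0.303 = 0.478198
Posterior = 0.169592 / 0.478198 ≈ 0.355

Pr(root rot | wilting, underwatering) ≈ 0.355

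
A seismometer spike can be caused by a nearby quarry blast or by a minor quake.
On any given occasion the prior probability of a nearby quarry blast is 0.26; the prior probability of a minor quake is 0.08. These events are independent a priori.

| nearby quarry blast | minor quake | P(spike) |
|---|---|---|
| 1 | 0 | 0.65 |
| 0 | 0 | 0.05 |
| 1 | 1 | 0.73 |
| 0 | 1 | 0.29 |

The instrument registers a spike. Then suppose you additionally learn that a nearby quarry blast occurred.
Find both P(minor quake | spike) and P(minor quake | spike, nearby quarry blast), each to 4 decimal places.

P(spike) = 0.05·0.74·0.92 + 0.29·0.74·0.08 + 0.65·0.26·0.92 + 0.73·0.26·0.08 = 0.034040 + 0.017168 + 0.155480 + 0.015184 = 0.221872
The minor quake-present share is 0.017168 + 0.015184 = 0.032352.
P(minor quake | spike) = 0.032352 / 0.221872 ≈ 0.1458

Now condition on the additional information:
Enumerate both values of minor quake and weight by the priors:
  P(spike | nearby quarry blast) = 0.65×0.92 + 0.73×0.08
        = 0.598000 + 0.058400 = 0.656400
Configurations with minor quake contribute 0.058400, so
  P(minor quake | spike, nearby quarry blast) = 0.058400 / 0.656400 ≈ 0.0890

P(minor quake | spike) ≈ 0.1458; P(minor quake | spike, nearby quarry blast) ≈ 0.0890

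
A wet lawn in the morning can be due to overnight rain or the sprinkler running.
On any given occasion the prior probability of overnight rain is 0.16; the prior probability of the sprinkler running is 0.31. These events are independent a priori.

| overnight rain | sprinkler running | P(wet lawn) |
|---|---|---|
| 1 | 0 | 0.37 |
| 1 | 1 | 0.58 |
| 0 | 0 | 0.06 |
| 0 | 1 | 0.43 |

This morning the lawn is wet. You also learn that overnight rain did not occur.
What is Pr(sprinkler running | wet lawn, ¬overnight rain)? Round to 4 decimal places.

Pr(sprinkler running | wet lawn, ¬overnight rain) ≈ 0.7630

P(wet lawn | ¬overnight rain) = 0.06·0.69 + 0.43·0.31 = 0.041400 + 0.133300 = 0.174700
The sprinkler running-present share is 0.43·0.31 = 0.133300.
P(sprinkler running | wet lawn, ¬overnight rain) = 0.133300 / 0.174700 ≈ 0.7630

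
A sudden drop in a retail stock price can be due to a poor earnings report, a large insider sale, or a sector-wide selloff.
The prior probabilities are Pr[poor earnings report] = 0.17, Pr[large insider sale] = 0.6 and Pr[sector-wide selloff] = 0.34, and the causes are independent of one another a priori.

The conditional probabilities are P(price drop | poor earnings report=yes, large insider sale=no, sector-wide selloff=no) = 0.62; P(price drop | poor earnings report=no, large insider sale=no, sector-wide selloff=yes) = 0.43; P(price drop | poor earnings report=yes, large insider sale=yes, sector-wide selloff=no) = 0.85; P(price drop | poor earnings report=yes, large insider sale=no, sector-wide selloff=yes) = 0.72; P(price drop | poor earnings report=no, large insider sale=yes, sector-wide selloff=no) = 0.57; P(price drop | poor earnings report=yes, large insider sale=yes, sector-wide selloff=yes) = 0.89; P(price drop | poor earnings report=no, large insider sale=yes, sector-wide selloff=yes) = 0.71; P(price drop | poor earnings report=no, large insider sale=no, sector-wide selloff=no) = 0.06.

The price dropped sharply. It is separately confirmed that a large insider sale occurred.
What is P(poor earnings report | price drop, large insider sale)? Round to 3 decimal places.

P(poor earnings report | price drop, large insider sale) ≈ 0.223

Enumerate the 4 (poor earnings report, sector-wide selloff) configurations and weight by the priors:
  P(price drop | large insider sale) = 0.57*0.83*0.66 + 0.71*0.83*0.34 + 0.85*0.17*0.66 + 0.89*0.17*0.34
        = 0.312246 + 0.200362 + 0.095370 + 0.051442 = 0.659420
Configurations with poor earnings report contribute 0.146812, so
  P(poor earnings report | price drop, large insider sale) = 0.146812 / 0.659420 ≈ 0.223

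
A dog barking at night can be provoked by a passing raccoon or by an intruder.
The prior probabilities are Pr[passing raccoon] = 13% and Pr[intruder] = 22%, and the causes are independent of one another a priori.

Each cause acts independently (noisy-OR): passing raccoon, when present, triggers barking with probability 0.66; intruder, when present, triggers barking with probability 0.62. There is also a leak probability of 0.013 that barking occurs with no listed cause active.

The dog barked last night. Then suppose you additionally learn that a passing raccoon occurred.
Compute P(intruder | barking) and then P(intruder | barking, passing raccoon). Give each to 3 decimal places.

P(intruder | barking) ≈ 0.655; P(intruder | barking, passing raccoon) ≈ 0.270

Under noisy-OR, P(barking | causes) = 1 − (1−0.013)·∏(1−qᵢ) over the active causes.
Sum P(barking|·) weighted by the priors over the 4 (passing raccoon, intruder) configurations:
  P(barking) = 0.013*0.87*0.78 + 0.62494*0.87*0.22 + 0.66442*0.13*0.78 + 0.87248*0.13*0.22
        = 0.008822 + 0.119614 + 0.067372 + 0.024953 = 0.220761
Configurations with intruder contribute 0.144567, so
  P(intruder | barking) = 0.144567 / 0.220761 ≈ 0.655

Now also conditioning on passing raccoon=true:
P(barking | passing raccoon) = 0.66442×0.78 + 0.87248×0.22 = 0.518248 + 0.191946 = 0.710194
The intruder-present share is 0.87248×0.22 = 0.191946.
So P(intruder | barking, passing raccoon) = 0.191946/0.710194 ≈ 0.270.
This is intercausal reasoning (explaining away): once passing raccoon accounts for the barking, intruder becomes less likely.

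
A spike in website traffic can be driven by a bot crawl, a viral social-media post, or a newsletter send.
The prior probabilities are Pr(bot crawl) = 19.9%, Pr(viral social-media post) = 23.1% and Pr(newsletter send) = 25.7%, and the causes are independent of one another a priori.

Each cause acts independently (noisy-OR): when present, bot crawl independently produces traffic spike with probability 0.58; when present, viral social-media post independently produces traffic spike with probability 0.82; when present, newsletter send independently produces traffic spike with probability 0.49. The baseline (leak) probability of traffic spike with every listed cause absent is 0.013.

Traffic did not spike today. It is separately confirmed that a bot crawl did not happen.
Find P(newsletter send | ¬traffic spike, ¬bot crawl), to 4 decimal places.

Under noisy-OR, P(traffic spike | causes) = 1 − (1−0.013)·∏(1−qᵢ) over the active causes.
P(¬traffic spike | ¬bot crawl) = 0.987*0.769*0.743 + 0.50337*0.769*0.257 + 0.17766*0.231*0.743 + 0.090607*0.231*0.257 = 0.563939 + 0.099483 + 0.030492 + 0.005379 = 0.699293
Restricting to configurations with newsletter send present: 0.099483 + 0.005379 = 0.104862.
P(newsletter send | ¬traffic spike, ¬bot crawl) = 0.104862 / 0.699293 ≈ 0.1500

P(newsletter send | ¬traffic spike, ¬bot crawl) ≈ 0.1500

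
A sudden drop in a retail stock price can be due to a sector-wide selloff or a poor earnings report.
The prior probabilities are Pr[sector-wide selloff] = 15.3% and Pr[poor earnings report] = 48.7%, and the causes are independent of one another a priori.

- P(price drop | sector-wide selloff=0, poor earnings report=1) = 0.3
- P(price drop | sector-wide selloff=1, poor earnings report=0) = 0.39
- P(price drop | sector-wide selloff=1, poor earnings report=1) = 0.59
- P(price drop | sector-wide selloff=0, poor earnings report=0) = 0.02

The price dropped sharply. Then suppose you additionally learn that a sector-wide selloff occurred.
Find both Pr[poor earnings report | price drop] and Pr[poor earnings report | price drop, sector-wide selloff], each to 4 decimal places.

Pr[poor earnings report | price drop] ≈ 0.8101; Pr[poor earnings report | price drop, sector-wide selloff] ≈ 0.5895

By total probability over the 4 (sector-wide selloff, poor earnings report) configurations:
  P(price drop) = 0.02·0.847·0.513 + 0.3·0.847·0.487 + 0.39·0.153·0.513 + 0.59·0.153·0.487
        = 0.008690 + 0.123747 + 0.030611 + 0.043961 = 0.207009
Keeping only the poor earnings report-present terms gives 0.167708, so
  P(poor earnings report | price drop) = 0.167708 / 0.207009 ≈ 0.8101

With the extra evidence:
Sum P(price drop|·) weighted by the priors over both values of poor earnings report:
  P(price drop | sector-wide selloff) = 0.39·0.513 + 0.59·0.487
        = 0.200070 + 0.287330 = 0.487400
Configurations with poor earnings report contribute 0.287330, so
  P(poor earnings report | price drop, sector-wide selloff) = 0.287330 / 0.487400 ≈ 0.5895
— sector-wide selloff explains away the evidence for poor earnings report.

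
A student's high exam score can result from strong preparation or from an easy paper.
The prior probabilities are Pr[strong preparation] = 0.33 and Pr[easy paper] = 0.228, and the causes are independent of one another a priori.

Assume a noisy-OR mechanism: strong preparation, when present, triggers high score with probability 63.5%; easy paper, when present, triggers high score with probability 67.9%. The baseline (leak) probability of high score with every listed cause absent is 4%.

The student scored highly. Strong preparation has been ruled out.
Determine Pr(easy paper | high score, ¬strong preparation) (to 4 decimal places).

Under noisy-OR, P(high score | causes) = 1 − (1−0.04)·∏(1−qᵢ) over the active causes.
P(high score | ¬strong preparation) = 0.04×0.772 + 0.69184×0.228 = 0.030880 + 0.157740 = 0.188620
Of this, 0.157740 comes from 0.69184×0.228 (the easy paper=true cases).
So P(easy paper | high score, ¬strong preparation) = 0.157740/0.188620 ≈ 0.8363.

Pr(easy paper | high score, ¬strong preparation) ≈ 0.8363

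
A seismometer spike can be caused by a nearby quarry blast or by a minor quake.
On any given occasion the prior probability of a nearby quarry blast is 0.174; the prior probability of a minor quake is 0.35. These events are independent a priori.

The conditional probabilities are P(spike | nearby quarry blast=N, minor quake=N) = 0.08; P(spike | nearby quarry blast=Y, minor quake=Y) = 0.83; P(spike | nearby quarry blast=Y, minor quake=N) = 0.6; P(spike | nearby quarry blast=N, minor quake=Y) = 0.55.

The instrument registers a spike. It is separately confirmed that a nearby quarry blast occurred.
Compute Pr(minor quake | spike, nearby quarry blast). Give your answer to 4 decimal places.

By total probability over both values of minor quake:
  P(spike | nearby quarry blast) = 0.6×0.65 + 0.83×0.35
        = 0.390000 + 0.290500 = 0.680500
The terms with minor quake present sum to 0.290500, so
  P(minor quake | spike, nearby quarry blast) = 0.290500 / 0.680500 ≈ 0.4269

Pr(minor quake | spike, nearby quarry blast) ≈ 0.4269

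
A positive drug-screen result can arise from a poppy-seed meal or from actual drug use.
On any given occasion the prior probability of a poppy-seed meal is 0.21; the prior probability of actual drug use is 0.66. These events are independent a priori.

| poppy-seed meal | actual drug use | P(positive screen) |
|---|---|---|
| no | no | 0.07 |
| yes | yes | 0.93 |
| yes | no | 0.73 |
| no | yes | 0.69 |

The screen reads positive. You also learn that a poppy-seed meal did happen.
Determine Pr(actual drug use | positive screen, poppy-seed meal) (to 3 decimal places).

Pr(actual drug use | positive screen, poppy-seed meal) ≈ 0.712

P(positive screen | poppy-seed meal) = 0.73×0.34 + 0.93×0.66 = 0.248200 + 0.613800 = 0.862000
Of this, 0.613800 comes from 0.93×0.66 (the actual drug use=true cases).
P(actual drug use | positive screen, poppy-seed meal) = 0.613800 / 0.862000 ≈ 0.712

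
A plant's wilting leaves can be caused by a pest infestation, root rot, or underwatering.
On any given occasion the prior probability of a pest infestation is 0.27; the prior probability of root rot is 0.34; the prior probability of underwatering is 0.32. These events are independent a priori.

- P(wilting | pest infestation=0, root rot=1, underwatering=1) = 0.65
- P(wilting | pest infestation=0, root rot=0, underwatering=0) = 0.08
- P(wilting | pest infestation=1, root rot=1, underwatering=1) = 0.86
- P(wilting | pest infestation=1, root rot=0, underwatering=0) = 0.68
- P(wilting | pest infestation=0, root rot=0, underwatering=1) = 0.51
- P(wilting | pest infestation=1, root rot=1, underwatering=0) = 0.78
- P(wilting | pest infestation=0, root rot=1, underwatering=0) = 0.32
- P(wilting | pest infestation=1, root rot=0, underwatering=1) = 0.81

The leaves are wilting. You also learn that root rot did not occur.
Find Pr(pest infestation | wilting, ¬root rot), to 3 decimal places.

Pr(pest infestation | wilting, ¬root rot) ≈ 0.551

By total probability over the 4 (pest infestation, underwatering) configurations:
  P(wilting | ¬root rot) = 0.08×0.73×0.68 + 0.51×0.73×0.32 + 0.68×0.27×0.68 + 0.81×0.27×0.32
        = 0.039712 + 0.119136 + 0.124848 + 0.069984 = 0.353680
The terms with pest infestation present sum to 0.194832, so
  P(pest infestation | wilting, ¬root rot) = 0.194832 / 0.353680 ≈ 0.551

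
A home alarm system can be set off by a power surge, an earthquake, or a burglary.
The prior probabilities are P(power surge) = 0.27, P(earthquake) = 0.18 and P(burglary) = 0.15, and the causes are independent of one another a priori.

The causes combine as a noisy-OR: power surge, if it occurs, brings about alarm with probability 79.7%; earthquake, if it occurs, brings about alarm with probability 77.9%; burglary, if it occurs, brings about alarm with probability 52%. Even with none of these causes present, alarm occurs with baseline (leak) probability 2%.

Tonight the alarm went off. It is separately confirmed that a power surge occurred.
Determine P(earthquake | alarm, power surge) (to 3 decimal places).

Under noisy-OR, P(alarm | causes) = 1 − (1−0.02)·∏(1−qᵢ) over the active causes.
Weight on earthquake=true, given the evidence: 0.146273 + 0.026430 = 0.172703
The normalizing constant is 0.80106·0.82·0.85 + 0.904509·0.82·0.15 + 0.956034·0.18·0.85 + 0.978896·0.18·0.15 = 0.842297
Posterior = 0.172703 / 0.842297 ≈ 0.205

P(earthquake | alarm, power surge) ≈ 0.205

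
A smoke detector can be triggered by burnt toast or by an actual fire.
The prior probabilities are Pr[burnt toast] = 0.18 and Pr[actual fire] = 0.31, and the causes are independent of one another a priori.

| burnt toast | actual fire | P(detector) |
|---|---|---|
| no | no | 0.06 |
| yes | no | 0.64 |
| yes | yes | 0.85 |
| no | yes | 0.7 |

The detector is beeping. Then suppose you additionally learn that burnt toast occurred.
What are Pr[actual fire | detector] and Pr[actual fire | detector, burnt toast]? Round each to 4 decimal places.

Pr[actual fire | detector] ≈ 0.6652; Pr[actual fire | detector, burnt toast] ≈ 0.3737

By total probability over the 4 (burnt toast, actual fire) configurations:
  P(detector) = 0.06·0.82·0.69 + 0.7·0.82·0.31 + 0.64·0.18·0.69 + 0.85·0.18·0.31
        = 0.033948 + 0.177940 + 0.079488 + 0.047430 = 0.338806
Keeping only the actual fire-present terms gives 0.225370, so
  P(actual fire | detector) = 0.225370 / 0.338806 ≈ 0.6652

With the extra evidence:
Weight on actual fire=true, given the evidence: 0.85*0.31 = 0.263500
Normalizer over all consistent configurations: 0.64*0.69 + 0.85*0.31 = 0.705100
Posterior = 0.263500 / 0.705100 ≈ 0.3737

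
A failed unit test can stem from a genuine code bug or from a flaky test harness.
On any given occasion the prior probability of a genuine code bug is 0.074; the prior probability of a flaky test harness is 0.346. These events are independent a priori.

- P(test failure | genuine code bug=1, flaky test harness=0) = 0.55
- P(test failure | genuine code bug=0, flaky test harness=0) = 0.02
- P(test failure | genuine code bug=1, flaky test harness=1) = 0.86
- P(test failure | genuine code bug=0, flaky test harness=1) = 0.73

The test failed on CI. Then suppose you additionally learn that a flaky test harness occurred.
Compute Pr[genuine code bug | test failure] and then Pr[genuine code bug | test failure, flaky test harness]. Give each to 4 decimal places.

Pr[genuine code bug | test failure] ≈ 0.1651; Pr[genuine code bug | test failure, flaky test harness] ≈ 0.0860

P(test failure) = 0.02·0.926·0.654 + 0.73·0.926·0.346 + 0.55·0.074·0.654 + 0.86·0.074·0.346 = 0.012112 + 0.233889 + 0.026618 + 0.022019 = 0.294638
The genuine code bug-present share is 0.026618 + 0.022019 = 0.048637.
P(genuine code bug | test failure) = 0.048637 / 0.294638 ≈ 0.1651

Now also conditioning on flaky test harness=true:
Numerator (weight on configurations with genuine code bug): 0.86*0.074 = 0.063640
Normalizer over all consistent configurations: 0.73*0.926 + 0.86*0.074 = 0.739620
P(genuine code bug | test failure, flaky test harness) = 0.063640/0.739620 ≈ 0.0860
— flaky test harness explains away the evidence for genuine code bug.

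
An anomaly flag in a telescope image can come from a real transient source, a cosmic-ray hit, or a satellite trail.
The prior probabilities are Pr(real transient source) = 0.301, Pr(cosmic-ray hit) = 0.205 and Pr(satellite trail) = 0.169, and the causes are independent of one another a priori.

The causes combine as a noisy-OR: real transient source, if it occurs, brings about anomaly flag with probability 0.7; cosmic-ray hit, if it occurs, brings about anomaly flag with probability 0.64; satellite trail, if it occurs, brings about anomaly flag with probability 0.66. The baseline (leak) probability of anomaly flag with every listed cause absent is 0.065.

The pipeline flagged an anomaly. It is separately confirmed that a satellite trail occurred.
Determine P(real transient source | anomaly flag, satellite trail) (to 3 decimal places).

P(real transient source | anomaly flag, satellite trail) ≈ 0.353

Under noisy-OR, P(anomaly flag | causes) = 1 − (1−0.065)·∏(1−qᵢ) over the active causes.
Weight on real transient source=true, given the evidence: 0.216473 + 0.059586 = 0.276059
Normalizer over all consistent configurations: 0.6821*0.699*0.795 + 0.885556*0.699*0.205 + 0.90463*0.301*0.795 + 0.965667*0.301*0.205 = 0.782001
P(real transient source | anomaly flag, satellite trail) = 0.276059/0.782001 ≈ 0.353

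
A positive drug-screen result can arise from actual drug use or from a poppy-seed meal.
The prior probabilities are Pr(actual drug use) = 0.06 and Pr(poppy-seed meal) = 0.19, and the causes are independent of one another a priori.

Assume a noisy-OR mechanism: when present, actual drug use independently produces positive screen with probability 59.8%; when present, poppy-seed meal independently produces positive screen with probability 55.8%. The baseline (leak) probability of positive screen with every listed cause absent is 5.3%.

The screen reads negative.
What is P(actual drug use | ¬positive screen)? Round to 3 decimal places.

P(actual drug use | ¬positive screen) ≈ 0.025

Under noisy-OR, P(positive screen | causes) = 1 − (1−0.053)·∏(1−qᵢ) over the active causes.
By total probability over the 4 (actual drug use, poppy-seed meal) configurations:
  P(¬positive screen) = 0.947×0.94×0.81 + 0.418574×0.94×0.19 + 0.380694×0.06×0.81 + 0.168267×0.06×0.19
        = 0.721046 + 0.074757 + 0.018502 + 0.001918 = 0.816223
Keeping only the actual drug use-present terms gives 0.020420, so
  P(actual drug use | ¬positive screen) = 0.020420 / 0.816223 ≈ 0.025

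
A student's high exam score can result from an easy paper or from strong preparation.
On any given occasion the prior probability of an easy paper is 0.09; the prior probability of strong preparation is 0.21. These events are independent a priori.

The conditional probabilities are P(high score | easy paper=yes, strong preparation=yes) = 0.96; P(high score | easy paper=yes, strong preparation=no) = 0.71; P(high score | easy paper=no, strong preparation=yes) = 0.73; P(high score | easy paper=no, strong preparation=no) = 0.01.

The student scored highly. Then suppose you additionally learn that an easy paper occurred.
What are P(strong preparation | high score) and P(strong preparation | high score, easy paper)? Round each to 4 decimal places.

Enumerate the 4 (easy paper, strong preparation) configurations and weight by the priors:
  P(high score) = 0.01×0.91×0.79 + 0.73×0.91×0.21 + 0.71×0.09×0.79 + 0.96×0.09×0.21
        = 0.007189 + 0.139503 + 0.050481 + 0.018144 = 0.215317
Keeping only the strong preparation-present terms gives 0.157647, so
  P(strong preparation | high score) = 0.157647 / 0.215317 ≈ 0.7322

Now condition on the additional information:
P(high score | easy paper) = 0.71×0.79 + 0.96×0.21 = 0.560900 + 0.201600 = 0.762500
Restricting to configurations with strong preparation present: 0.96×0.21 = 0.201600.
Hence the posterior is 0.201600/0.762500 ≈ 0.2644.
This is intercausal reasoning (explaining away): once easy paper accounts for the high score, strong preparation becomes less likely.

P(strong preparation | high score) ≈ 0.7322; P(strong preparation | high score, easy paper) ≈ 0.2644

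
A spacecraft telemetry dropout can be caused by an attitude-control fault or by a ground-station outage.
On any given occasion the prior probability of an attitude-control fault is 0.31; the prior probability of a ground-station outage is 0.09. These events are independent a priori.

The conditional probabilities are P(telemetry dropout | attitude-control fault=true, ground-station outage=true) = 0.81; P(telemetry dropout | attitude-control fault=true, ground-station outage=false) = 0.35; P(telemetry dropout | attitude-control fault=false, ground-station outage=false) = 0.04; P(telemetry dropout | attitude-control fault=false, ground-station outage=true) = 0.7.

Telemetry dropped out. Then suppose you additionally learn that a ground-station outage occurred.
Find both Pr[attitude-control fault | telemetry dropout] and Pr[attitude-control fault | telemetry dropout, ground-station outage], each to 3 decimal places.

Pr[attitude-control fault | telemetry dropout] ≈ 0.639; Pr[attitude-control fault | telemetry dropout, ground-station outage] ≈ 0.342

For the numerator, keep only attitude-control fault=true terms: 0.098735 + 0.022599 = 0.121334
Denominator P(telemetry dropout): 0.04×0.69×0.91 + 0.7×0.69×0.09 + 0.35×0.31×0.91 + 0.81×0.31×0.09 = 0.189920
P(attitude-control fault | telemetry dropout) = 0.121334/0.189920 ≈ 0.639

Now also conditioning on ground-station outage=true:
For the numerator, keep only attitude-control fault=true terms: 0.81×0.31 = 0.251100
Denominator P(telemetry dropout | ground-station outage): 0.7×0.69 + 0.81×0.31 = 0.734100
Posterior = 0.251100 / 0.734100 ≈ 0.342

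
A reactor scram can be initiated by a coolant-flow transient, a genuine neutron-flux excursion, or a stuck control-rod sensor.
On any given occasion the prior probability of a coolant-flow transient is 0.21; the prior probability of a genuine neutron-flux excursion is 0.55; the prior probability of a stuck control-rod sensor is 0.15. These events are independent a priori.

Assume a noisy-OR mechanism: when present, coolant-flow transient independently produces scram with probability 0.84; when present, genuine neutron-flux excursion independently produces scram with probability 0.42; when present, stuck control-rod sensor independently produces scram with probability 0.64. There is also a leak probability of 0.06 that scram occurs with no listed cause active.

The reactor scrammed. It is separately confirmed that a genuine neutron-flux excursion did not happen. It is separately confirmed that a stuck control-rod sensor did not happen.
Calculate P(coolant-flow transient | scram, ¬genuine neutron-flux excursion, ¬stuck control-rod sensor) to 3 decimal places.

P(coolant-flow transient | scram, ¬genuine neutron-flux excursion, ¬stuck control-rod sensor) ≈ 0.790

Under noisy-OR, P(scram | causes) = 1 − (1−0.06)·∏(1−qᵢ) over the active causes.
Sum P(scram|·) weighted by the priors over both values of coolant-flow transient:
  P(scram | ¬genuine neutron-flux excursion, ¬stuck control-rod sensor) = 0.06*0.79 + 0.8496*0.21
        = 0.047400 + 0.178416 = 0.225816
The terms with coolant-flow transient present sum to 0.178416, so
  P(coolant-flow transient | scram, ¬genuine neutron-flux excursion, ¬stuck control-rod sensor) = 0.178416 / 0.225816 ≈ 0.790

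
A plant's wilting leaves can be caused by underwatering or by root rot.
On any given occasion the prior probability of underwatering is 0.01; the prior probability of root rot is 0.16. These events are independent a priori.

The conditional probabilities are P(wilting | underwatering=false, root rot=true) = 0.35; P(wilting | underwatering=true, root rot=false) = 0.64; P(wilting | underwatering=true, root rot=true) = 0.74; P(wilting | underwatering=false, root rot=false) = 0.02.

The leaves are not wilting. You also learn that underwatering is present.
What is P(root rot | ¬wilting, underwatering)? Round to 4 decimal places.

Enumerate both values of root rot and weight by the priors:
  P(¬wilting | underwatering) = 0.36×0.84 + 0.26×0.16
        = 0.302400 + 0.041600 = 0.344000
The terms with root rot present sum to 0.041600, so
  P(root rot | ¬wilting, underwatering) = 0.041600 / 0.344000 ≈ 0.1209

P(root rot | ¬wilting, underwatering) ≈ 0.1209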